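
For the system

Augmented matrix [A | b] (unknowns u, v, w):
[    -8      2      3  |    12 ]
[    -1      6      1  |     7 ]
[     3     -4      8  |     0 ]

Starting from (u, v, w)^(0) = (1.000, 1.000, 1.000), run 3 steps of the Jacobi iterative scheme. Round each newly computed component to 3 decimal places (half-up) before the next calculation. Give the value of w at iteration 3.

0.935

Iteration 1:
  u = (12 - (2)·1.000 - (3)·1.000) / (-8) = -0.875
  v = (7 - (-1)·1.000 - (1)·1.000) / (6) = 1.167
  w = (0 - (3)·1.000 - (-4)·1.000) / (8) = 0.125
Iteration 2:
  u = (12 - (2)·1.167 - (3)·0.125) / (-8) = -1.161
  v = (7 - (-1)·-0.875 - (1)·0.125) / (6) = 1.000
  w = (0 - (3)·-0.875 - (-4)·1.167) / (8) = 0.912
Iteration 3:
  u = (12 - (2)·1.000 - (3)·0.912) / (-8) = -0.908
  v = (7 - (-1)·-1.161 - (1)·0.912) / (6) = 0.821
  w = (0 - (3)·-1.161 - (-4)·1.000) / (8) = 0.935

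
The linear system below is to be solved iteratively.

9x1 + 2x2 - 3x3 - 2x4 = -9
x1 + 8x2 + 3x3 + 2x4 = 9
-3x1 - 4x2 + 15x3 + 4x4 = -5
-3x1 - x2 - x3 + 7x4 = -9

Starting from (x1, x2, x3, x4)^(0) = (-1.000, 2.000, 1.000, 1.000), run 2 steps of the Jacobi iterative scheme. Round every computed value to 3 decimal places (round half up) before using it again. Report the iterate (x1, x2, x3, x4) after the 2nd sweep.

(-1.514, 1.658, -0.002, -1.616)

Iteration 1:
  x1 = (-9 - (2)·2.000 - (-3)·1.000 - (-2)·1.000) / (9) = -0.889
  x2 = (9 - (1)·-1.000 - (3)·1.000 - (2)·1.000) / (8) = 0.625
  x3 = (-5 - (-3)·-1.000 - (-4)·2.000 - (4)·1.000) / (15) = -0.267
  x4 = (-9 - (-3)·-1.000 - (-1)·2.000 - (-1)·1.000) / (7) = -1.286
Iteration 2:
  x1 = (-9 - (2)·0.625 - (-3)·-0.267 - (-2)·-1.286) / (9) = -1.514
  x2 = (9 - (1)·-0.889 - (3)·-0.267 - (2)·-1.286) / (8) = 1.658
  x3 = (-5 - (-3)·-0.889 - (-4)·0.625 - (4)·-1.286) / (15) = -0.002
  x4 = (-9 - (-3)·-0.889 - (-1)·0.625 - (-1)·-0.267) / (7) = -1.616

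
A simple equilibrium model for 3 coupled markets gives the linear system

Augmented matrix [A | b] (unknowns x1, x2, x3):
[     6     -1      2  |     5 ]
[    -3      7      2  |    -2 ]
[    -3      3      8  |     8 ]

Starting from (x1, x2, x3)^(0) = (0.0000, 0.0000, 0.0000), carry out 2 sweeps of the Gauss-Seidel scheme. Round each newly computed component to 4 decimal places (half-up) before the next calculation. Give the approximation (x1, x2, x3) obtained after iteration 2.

(0.4167, -0.4745, 1.3342)

Iteration 1:
  x1 = (5 - (-1)·0.0000 - (2)·0.0000) / (6) = 0.8333
  x2 = (-2 - (-3)·0.8333 - (2)·0.0000) / (7) = 0.0714
  x3 = (8 - (-3)·0.8333 - (3)·0.0714) / (8) = 1.2857
Iteration 2:
  x1 = (5 - (-1)·0.0714 - (2)·1.2857) / (6) = 0.4167
  x2 = (-2 - (-3)·0.4167 - (2)·1.2857) / (7) = -0.4745
  x3 = (8 - (-3)·0.4167 - (3)·-0.4745) / (8) = 1.3342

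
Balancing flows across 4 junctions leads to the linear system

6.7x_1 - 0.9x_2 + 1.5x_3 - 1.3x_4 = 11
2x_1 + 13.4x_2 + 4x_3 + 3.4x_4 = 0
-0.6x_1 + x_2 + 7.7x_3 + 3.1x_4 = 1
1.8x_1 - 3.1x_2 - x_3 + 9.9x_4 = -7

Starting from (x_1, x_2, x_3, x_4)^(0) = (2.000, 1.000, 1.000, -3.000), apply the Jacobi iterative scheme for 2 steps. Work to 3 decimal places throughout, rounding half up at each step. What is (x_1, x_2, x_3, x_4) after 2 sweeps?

Iteration 1:
  x_1 = (11 - (-0.9)·1.000 - (1.5)·1.000 - (-1.3)·-3.000) / (6.7) = 0.970
  x_2 = (0 - (2)·2.000 - (4)·1.000 - (3.4)·-3.000) / (13.4) = 0.164
  x_3 = (1 - (-0.6)·2.000 - (1)·1.000 - (3.1)·-3.000) / (7.7) = 1.364
  x_4 = (-7 - (1.8)·2.000 - (-3.1)·1.000 - (-1)·1.000) / (9.9) = -0.657
Iteration 2:
  x_1 = (11 - (-0.9)·0.164 - (1.5)·1.364 - (-1.3)·-0.657) / (6.7) = 1.231
  x_2 = (0 - (2)·0.970 - (4)·1.364 - (3.4)·-0.657) / (13.4) = -0.385
  x_3 = (1 - (-0.6)·0.970 - (1)·0.164 - (3.1)·-0.657) / (7.7) = 0.449
  x_4 = (-7 - (1.8)·0.970 - (-3.1)·0.164 - (-1)·1.364) / (9.9) = -0.694

(1.231, -0.385, 0.449, -0.694)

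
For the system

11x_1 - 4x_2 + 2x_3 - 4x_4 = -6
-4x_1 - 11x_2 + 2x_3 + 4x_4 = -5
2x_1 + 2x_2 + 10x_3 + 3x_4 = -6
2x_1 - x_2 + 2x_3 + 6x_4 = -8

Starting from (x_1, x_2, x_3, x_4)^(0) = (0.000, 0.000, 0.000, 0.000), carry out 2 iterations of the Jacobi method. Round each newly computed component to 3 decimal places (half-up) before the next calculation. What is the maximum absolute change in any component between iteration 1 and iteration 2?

Iteration 1:
  x_1 = (-6 - (-4)·0.000 - (2)·0.000 - (-4)·0.000) / (11) = -0.545
  x_2 = (-5 - (-4)·0.000 - (2)·0.000 - (4)·0.000) / (-11) = 0.455
  x_3 = (-6 - (2)·0.000 - (2)·0.000 - (3)·0.000) / (10) = -0.600
  x_4 = (-8 - (2)·0.000 - (-1)·0.000 - (2)·0.000) / (6) = -1.333
Iteration 2:
  x_1 = (-6 - (-4)·0.455 - (2)·-0.600 - (-4)·-1.333) / (11) = -0.756
  x_2 = (-5 - (-4)·-0.545 - (2)·-0.600 - (4)·-1.333) / (-11) = 0.059
  x_3 = (-6 - (2)·-0.545 - (2)·0.455 - (3)·-1.333) / (10) = -0.182
  x_4 = (-8 - (2)·-0.545 - (-1)·0.455 - (2)·-0.600) / (6) = -0.876
Change: (-0.211, -0.396, 0.418, 0.457) → max |·| = 0.457

0.457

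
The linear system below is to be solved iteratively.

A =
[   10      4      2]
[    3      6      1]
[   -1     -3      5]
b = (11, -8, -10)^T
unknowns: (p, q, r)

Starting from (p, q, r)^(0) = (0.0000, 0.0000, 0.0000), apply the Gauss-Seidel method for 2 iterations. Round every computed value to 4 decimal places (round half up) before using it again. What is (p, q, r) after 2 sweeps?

(2.4353, -2.0660, -2.7525)

Iteration 1:
  p = (11 - (4)·0.0000 - (2)·0.0000) / (10) = 1.1000
  q = (-8 - (3)·1.1000 - (1)·0.0000) / (6) = -1.8833
  r = (-10 - (-1)·1.1000 - (-3)·-1.8833) / (5) = -2.9100
Iteration 2:
  p = (11 - (4)·-1.8833 - (2)·-2.9100) / (10) = 2.4353
  q = (-8 - (3)·2.4353 - (1)·-2.9100) / (6) = -2.0660
  r = (-10 - (-1)·2.4353 - (-3)·-2.0660) / (5) = -2.7525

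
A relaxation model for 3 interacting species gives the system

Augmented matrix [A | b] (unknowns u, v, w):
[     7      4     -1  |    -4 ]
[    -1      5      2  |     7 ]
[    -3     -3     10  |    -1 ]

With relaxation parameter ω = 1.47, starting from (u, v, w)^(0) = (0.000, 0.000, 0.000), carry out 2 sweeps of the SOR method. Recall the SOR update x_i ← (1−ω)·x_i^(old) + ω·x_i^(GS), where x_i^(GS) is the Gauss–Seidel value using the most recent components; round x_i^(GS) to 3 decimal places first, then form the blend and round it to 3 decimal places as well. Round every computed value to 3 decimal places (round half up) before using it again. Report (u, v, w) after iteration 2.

Iteration 1:
  u: GS value = (-4 - (4)·0.000 - (-1)·0.000) / (7) = -0.571;  u ← (1−ω)·0.000 + ω·-0.571 = -0.839
  v: GS value = (7 - (-1)·-0.839 - (2)·0.000) / (5) = 1.232;  v ← (1−ω)·0.000 + ω·1.232 = 1.811
  w: GS value = (-1 - (-3)·-0.839 - (-3)·1.811) / (10) = 0.192;  w ← (1−ω)·0.000 + ω·0.192 = 0.282
Iteration 2:
  u: GS value = (-4 - (4)·1.811 - (-1)·0.282) / (7) = -1.566;  u ← (1−ω)·-0.839 + ω·-1.566 = -1.908
  v: GS value = (7 - (-1)·-1.908 - (2)·0.282) / (5) = 0.906;  v ← (1−ω)·1.811 + ω·0.906 = 0.481
  w: GS value = (-1 - (-3)·-1.908 - (-3)·0.481) / (10) = -0.528;  w ← (1−ω)·0.282 + ω·-0.528 = -0.909

(-1.908, 0.481, -0.909)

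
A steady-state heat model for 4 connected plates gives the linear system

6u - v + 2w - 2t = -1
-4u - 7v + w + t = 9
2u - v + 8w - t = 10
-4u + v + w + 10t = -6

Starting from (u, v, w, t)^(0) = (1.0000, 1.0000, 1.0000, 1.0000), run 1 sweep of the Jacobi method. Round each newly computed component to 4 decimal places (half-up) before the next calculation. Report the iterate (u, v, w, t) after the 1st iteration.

Iteration 1:
  u = (-1 - (-1)·1.0000 - (2)·1.0000 - (-2)·1.0000) / (6) = 0.0000
  v = (9 - (-4)·1.0000 - (1)·1.0000 - (1)·1.0000) / (-7) = -1.5714
  w = (10 - (2)·1.0000 - (-1)·1.0000 - (-1)·1.0000) / (8) = 1.2500
  t = (-6 - (-4)·1.0000 - (1)·1.0000 - (1)·1.0000) / (10) = -0.4000

(0.0000, -1.5714, 1.2500, -0.4000)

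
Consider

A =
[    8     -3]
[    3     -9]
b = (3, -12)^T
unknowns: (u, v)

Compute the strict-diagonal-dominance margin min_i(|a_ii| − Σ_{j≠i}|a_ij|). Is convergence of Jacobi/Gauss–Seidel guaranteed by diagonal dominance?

5

row 1: |8| − (3) = 5
row 2: |-9| − (3) = 6
minimum over rows = 5 → strictly diagonally dominant (convergence guaranteed)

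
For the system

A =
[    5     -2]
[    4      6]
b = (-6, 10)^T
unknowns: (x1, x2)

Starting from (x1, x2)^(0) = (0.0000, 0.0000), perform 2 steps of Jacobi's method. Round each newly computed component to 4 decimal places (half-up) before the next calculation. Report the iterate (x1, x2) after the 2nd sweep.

(-0.5333, 2.4667)

Iteration 1:
  x1 = (-6 - (-2)·0.0000) / (5) = -1.2000
  x2 = (10 - (4)·0.0000) / (6) = 1.6667
Iteration 2:
  x1 = (-6 - (-2)·1.6667) / (5) = -0.5333
  x2 = (10 - (4)·-1.2000) / (6) = 2.4667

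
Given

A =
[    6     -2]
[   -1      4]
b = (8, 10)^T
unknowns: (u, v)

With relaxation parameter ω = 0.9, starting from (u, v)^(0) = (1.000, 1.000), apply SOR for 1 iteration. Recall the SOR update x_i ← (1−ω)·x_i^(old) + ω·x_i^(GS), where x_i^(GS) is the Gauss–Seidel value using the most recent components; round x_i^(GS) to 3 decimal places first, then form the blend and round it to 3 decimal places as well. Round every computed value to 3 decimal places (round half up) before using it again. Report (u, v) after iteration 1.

Iteration 1:
  u: GS value = (8 - (-2)·1.000) / (6) = 1.667;  u ← (1−ω)·1.000 + ω·1.667 = 1.600
  v: GS value = (10 - (-1)·1.600) / (4) = 2.900;  v ← (1−ω)·1.000 + ω·2.900 = 2.710

(1.600, 2.710)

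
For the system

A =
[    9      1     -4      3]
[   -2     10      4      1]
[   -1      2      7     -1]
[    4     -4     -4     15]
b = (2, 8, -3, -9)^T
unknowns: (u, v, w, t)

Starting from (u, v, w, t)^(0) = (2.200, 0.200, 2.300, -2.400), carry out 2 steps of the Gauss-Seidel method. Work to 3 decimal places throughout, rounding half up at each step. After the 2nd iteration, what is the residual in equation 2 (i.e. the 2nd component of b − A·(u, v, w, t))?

Iteration 1:
  u = (2 - (1)·0.200 - (-4)·2.300 - (3)·-2.400) / (9) = 2.022
  v = (8 - (-2)·2.022 - (4)·2.300 - (1)·-2.400) / (10) = 0.524
  w = (-3 - (-1)·2.022 - (2)·0.524 - (-1)·-2.400) / (7) = -0.632
  t = (-9 - (4)·2.022 - (-4)·0.524 - (-4)·-0.632) / (15) = -1.168
Iteration 2:
  u = (2 - (1)·0.524 - (-4)·-0.632 - (3)·-1.168) / (9) = 0.272
  v = (8 - (-2)·0.272 - (4)·-0.632 - (1)·-1.168) / (10) = 1.224
  w = (-3 - (-1)·0.272 - (2)·1.224 - (-1)·-1.168) / (7) = -0.906
  t = (-9 - (4)·0.272 - (-4)·1.224 - (-4)·-0.906) / (15) = -0.588
Residual b − A·x = (-3.532, 0.516, 0.578, 0.004)

0.516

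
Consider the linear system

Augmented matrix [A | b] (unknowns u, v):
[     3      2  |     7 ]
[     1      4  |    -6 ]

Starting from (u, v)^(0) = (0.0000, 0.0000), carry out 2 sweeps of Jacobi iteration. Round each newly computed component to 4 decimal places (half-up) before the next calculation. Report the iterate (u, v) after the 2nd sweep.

(3.3333, -2.0833)

Iteration 1:
  u = (7 - (2)·0.0000) / (3) = 2.3333
  v = (-6 - (1)·0.0000) / (4) = -1.5000
Iteration 2:
  u = (7 - (2)·-1.5000) / (3) = 3.3333
  v = (-6 - (1)·2.3333) / (4) = -2.0833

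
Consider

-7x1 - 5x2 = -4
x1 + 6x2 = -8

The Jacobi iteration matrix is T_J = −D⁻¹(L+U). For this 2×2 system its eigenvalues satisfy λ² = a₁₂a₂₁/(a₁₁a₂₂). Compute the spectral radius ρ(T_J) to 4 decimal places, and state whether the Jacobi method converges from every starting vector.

a₁₂a₂₁/(a₁₁a₂₂) = (-5)·(1) / ((-7)·(6)) = 0.119048
ρ = √|0.119048| = √0.119048 = 0.3450
ρ < 1, so Jacobi converges

0.3450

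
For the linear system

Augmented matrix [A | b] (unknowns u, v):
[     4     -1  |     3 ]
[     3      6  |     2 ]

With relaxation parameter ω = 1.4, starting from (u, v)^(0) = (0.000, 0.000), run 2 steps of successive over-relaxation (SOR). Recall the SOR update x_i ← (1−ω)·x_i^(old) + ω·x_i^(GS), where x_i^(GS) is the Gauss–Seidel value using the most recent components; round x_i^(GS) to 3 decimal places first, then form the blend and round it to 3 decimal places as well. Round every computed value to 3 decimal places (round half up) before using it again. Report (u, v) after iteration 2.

(0.536, 0.199)

Iteration 1:
  u: GS value = (3 - (-1)·0.000) / (4) = 0.750;  u ← (1−ω)·0.000 + ω·0.750 = 1.050
  v: GS value = (2 - (3)·1.050) / (6) = -0.192;  v ← (1−ω)·0.000 + ω·-0.192 = -0.269
Iteration 2:
  u: GS value = (3 - (-1)·-0.269) / (4) = 0.683;  u ← (1−ω)·1.050 + ω·0.683 = 0.536
  v: GS value = (2 - (3)·0.536) / (6) = 0.065;  v ← (1−ω)·-0.269 + ω·0.065 = 0.199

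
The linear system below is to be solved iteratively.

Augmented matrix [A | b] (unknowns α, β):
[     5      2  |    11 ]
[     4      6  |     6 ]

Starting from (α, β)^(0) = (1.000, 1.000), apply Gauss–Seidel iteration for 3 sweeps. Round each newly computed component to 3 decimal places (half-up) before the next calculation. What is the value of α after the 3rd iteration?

2.408

Iteration 1:
  α = (11 - (2)·1.000) / (5) = 1.800
  β = (6 - (4)·1.800) / (6) = -0.200
Iteration 2:
  α = (11 - (2)·-0.200) / (5) = 2.280
  β = (6 - (4)·2.280) / (6) = -0.520
Iteration 3:
  α = (11 - (2)·-0.520) / (5) = 2.408
  β = (6 - (4)·2.408) / (6) = -0.605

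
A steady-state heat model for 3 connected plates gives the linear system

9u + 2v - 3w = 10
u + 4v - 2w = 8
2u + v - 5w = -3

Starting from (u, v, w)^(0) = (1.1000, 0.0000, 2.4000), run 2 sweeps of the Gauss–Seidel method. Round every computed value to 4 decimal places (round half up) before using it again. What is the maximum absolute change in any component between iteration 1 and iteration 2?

Iteration 1:
  u = (10 - (2)·0.0000 - (-3)·2.4000) / (9) = 1.9111
  v = (8 - (1)·1.9111 - (-2)·2.4000) / (4) = 2.7222
  w = (-3 - (2)·1.9111 - (1)·2.7222) / (-5) = 1.9089
Iteration 2:
  u = (10 - (2)·2.7222 - (-3)·1.9089) / (9) = 1.1425
  v = (8 - (1)·1.1425 - (-2)·1.9089) / (4) = 2.6688
  w = (-3 - (2)·1.1425 - (1)·2.6688) / (-5) = 1.5908
Change: (-0.7686, -0.0534, -0.3181) → max |·| = 0.7686

0.7686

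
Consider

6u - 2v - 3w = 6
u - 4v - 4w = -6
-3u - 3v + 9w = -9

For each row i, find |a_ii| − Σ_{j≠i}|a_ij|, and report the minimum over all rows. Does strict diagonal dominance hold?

row 1: |6| − (2+3) = 1
row 2: |-4| − (1+4) = -1
row 3: |9| − (3+3) = 3
minimum over rows = -1 → not strictly diagonally dominant

-1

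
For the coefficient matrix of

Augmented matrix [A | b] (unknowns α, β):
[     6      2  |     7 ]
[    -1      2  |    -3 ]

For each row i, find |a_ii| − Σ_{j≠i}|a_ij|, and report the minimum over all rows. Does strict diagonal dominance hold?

row 1: |6| − (2) = 4
row 2: |2| − (1) = 1
minimum over rows = 1 → strictly diagonally dominant (convergence guaranteed)

1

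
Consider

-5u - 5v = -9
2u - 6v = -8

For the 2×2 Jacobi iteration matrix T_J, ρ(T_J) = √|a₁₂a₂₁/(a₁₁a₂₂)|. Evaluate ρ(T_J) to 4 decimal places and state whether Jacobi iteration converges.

0.5774

a₁₂a₂₁/(a₁₁a₂₂) = (-5)·(2) / ((-5)·(-6)) = -0.333333
ρ = √|-0.333333| = √0.333333 = 0.5774
ρ < 1, so Jacobi converges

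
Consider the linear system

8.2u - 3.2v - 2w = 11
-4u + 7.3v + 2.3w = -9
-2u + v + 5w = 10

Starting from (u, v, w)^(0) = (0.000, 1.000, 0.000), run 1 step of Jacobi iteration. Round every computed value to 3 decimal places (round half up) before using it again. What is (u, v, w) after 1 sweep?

(1.732, -1.233, 1.800)

Iteration 1:
  u = (11 - (-3.2)·1.000 - (-2)·0.000) / (8.2) = 1.732
  v = (-9 - (-4)·0.000 - (2.3)·0.000) / (7.3) = -1.233
  w = (10 - (-2)·0.000 - (1)·1.000) / (5) = 1.800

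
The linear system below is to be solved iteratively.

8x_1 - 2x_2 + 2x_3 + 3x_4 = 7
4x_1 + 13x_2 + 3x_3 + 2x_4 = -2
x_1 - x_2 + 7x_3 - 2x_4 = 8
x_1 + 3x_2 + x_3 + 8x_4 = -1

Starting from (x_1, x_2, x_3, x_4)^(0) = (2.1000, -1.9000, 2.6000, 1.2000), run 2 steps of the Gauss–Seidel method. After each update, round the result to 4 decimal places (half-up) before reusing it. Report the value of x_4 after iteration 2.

Iteration 1:
  x_1 = (7 - (-2)·-1.9000 - (2)·2.6000 - (3)·1.2000) / (8) = -0.7000
  x_2 = (-2 - (4)·-0.7000 - (3)·2.6000 - (2)·1.2000) / (13) = -0.7231
  x_3 = (8 - (1)·-0.7000 - (-1)·-0.7231 - (-2)·1.2000) / (7) = 1.4824
  x_4 = (-1 - (1)·-0.7000 - (3)·-0.7231 - (1)·1.4824) / (8) = 0.0484
Iteration 2:
  x_1 = (7 - (-2)·-0.7231 - (2)·1.4824 - (3)·0.0484) / (8) = 0.3055
  x_2 = (-2 - (4)·0.3055 - (3)·1.4824 - (2)·0.0484) / (13) = -0.5974
  x_3 = (8 - (1)·0.3055 - (-1)·-0.5974 - (-2)·0.0484) / (7) = 1.0277
  x_4 = (-1 - (1)·0.3055 - (3)·-0.5974 - (1)·1.0277) / (8) = -0.0676

-0.0676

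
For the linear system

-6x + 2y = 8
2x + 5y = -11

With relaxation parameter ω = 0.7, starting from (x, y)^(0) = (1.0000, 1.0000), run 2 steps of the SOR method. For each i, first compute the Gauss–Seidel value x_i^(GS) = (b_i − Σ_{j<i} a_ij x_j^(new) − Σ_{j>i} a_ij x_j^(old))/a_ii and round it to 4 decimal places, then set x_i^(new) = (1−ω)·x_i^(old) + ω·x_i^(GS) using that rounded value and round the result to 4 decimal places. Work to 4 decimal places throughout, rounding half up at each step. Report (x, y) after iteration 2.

(-1.3165, -1.5098)

Iteration 1:
  x: GS value = (8 - (2)·1.0000) / (-6) = -1.0000;  x ← (1−ω)·1.0000 + ω·-1.0000 = -0.4000
  y: GS value = (-11 - (2)·-0.4000) / (5) = -2.0400;  y ← (1−ω)·1.0000 + ω·-2.0400 = -1.1280
Iteration 2:
  x: GS value = (8 - (2)·-1.1280) / (-6) = -1.7093;  x ← (1−ω)·-0.4000 + ω·-1.7093 = -1.3165
  y: GS value = (-11 - (2)·-1.3165) / (5) = -1.6734;  y ← (1−ω)·-1.1280 + ω·-1.6734 = -1.5098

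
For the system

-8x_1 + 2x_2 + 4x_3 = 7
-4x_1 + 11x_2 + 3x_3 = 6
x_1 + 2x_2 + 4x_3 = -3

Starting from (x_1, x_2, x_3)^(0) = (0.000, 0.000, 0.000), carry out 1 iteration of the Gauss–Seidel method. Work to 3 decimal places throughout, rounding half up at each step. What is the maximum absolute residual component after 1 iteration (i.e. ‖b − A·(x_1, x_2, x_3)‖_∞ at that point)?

Iteration 1:
  x_1 = (7 - (2)·0.000 - (4)·0.000) / (-8) = -0.875
  x_2 = (6 - (-4)·-0.875 - (3)·0.000) / (11) = 0.227
  x_3 = (-3 - (1)·-0.875 - (2)·0.227) / (4) = -0.645
Residual b − A·x = (2.126, 1.938, 0.001); ∞-norm = 2.126

2.126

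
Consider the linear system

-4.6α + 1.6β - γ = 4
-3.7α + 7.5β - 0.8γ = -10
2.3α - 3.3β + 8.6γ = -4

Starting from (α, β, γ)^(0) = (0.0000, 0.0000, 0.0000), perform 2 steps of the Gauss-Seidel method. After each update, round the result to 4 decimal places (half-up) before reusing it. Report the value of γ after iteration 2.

Iteration 1:
  α = (4 - (1.6)·0.0000 - (-1)·0.0000) / (-4.6) = -0.8696
  β = (-10 - (-3.7)·-0.8696 - (-0.8)·0.0000) / (7.5) = -1.7623
  γ = (-4 - (2.3)·-0.8696 - (-3.3)·-1.7623) / (8.6) = -0.9088
Iteration 2:
  α = (4 - (1.6)·-1.7623 - (-1)·-0.9088) / (-4.6) = -1.2850
  β = (-10 - (-3.7)·-1.2850 - (-0.8)·-0.9088) / (7.5) = -2.0642
  γ = (-4 - (2.3)·-1.2850 - (-3.3)·-2.0642) / (8.6) = -0.9135

-0.9135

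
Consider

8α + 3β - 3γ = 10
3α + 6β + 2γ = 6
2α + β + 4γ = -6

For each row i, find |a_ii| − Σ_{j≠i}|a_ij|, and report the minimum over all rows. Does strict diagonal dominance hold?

1

row 1: |8| − (3+3) = 2
row 2: |6| − (3+2) = 1
row 3: |4| − (2+1) = 1
minimum over rows = 1 → strictly diagonally dominant (convergence guaranteed)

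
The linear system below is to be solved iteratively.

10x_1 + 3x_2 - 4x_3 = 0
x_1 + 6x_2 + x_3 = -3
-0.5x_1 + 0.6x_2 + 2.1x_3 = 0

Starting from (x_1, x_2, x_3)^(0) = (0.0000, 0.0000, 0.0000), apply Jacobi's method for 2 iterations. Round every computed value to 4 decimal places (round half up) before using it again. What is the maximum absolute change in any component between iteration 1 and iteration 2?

Iteration 1:
  x_1 = (0 - (3)·0.0000 - (-4)·0.0000) / (10) = 0.0000
  x_2 = (-3 - (1)·0.0000 - (1)·0.0000) / (6) = -0.5000
  x_3 = (0 - (-0.5)·0.0000 - (0.6)·0.0000) / (2.1) = 0.0000
Iteration 2:
  x_1 = (0 - (3)·-0.5000 - (-4)·0.0000) / (10) = 0.1500
  x_2 = (-3 - (1)·0.0000 - (1)·0.0000) / (6) = -0.5000
  x_3 = (0 - (-0.5)·0.0000 - (0.6)·-0.5000) / (2.1) = 0.1429
Change: (0.1500, 0.0000, 0.1429) → max |·| = 0.1500

0.1500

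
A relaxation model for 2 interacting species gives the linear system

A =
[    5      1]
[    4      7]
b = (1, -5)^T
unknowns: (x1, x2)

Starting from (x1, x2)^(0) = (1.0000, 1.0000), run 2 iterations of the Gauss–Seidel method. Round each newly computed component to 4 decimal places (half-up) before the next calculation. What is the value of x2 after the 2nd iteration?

-0.9102

Iteration 1:
  x1 = (1 - (1)·1.0000) / (5) = 0.0000
  x2 = (-5 - (4)·0.0000) / (7) = -0.7143
Iteration 2:
  x1 = (1 - (1)·-0.7143) / (5) = 0.3429
  x2 = (-5 - (4)·0.3429) / (7) = -0.9102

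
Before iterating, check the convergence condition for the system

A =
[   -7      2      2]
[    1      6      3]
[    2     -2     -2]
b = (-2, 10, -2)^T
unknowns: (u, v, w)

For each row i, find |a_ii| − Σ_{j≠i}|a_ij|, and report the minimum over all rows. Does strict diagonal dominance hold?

-2

row 1: |-7| − (2+2) = 3
row 2: |6| − (1+3) = 2
row 3: |-2| − (2+2) = -2
minimum over rows = -2 → not strictly diagonally dominant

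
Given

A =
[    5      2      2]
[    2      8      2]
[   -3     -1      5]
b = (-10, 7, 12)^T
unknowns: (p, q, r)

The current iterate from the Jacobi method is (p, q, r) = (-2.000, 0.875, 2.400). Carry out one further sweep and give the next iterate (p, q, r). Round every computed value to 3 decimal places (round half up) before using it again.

One sweep:
  p = (-10 - (2)·0.875 - (2)·2.400) / (5) = -3.310
  q = (7 - (2)·-2.000 - (2)·2.400) / (8) = 0.775
  r = (12 - (-3)·-2.000 - (-1)·0.875) / (5) = 1.375

(-3.310, 0.775, 1.375)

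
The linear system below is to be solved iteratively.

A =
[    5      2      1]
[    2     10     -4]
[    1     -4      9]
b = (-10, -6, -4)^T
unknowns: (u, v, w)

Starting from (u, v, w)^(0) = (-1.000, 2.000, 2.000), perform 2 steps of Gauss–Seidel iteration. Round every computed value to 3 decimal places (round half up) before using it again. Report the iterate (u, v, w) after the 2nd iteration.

Iteration 1:
  u = (-10 - (2)·2.000 - (1)·2.000) / (5) = -3.200
  v = (-6 - (2)·-3.200 - (-4)·2.000) / (10) = 0.840
  w = (-4 - (1)·-3.200 - (-4)·0.840) / (9) = 0.284
Iteration 2:
  u = (-10 - (2)·0.840 - (1)·0.284) / (5) = -2.393
  v = (-6 - (2)·-2.393 - (-4)·0.284) / (10) = -0.008
  w = (-4 - (1)·-2.393 - (-4)·-0.008) / (9) = -0.182

(-2.393, -0.008, -0.182)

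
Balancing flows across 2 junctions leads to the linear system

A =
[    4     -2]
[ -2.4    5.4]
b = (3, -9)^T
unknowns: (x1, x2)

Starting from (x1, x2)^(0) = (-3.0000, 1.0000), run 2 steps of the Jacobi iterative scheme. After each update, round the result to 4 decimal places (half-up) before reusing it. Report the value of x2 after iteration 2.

-1.1111

Iteration 1:
  x1 = (3 - (-2)·1.0000) / (4) = 1.2500
  x2 = (-9 - (-2.4)·-3.0000) / (5.4) = -3.0000
Iteration 2:
  x1 = (3 - (-2)·-3.0000) / (4) = -0.7500
  x2 = (-9 - (-2.4)·1.2500) / (5.4) = -1.1111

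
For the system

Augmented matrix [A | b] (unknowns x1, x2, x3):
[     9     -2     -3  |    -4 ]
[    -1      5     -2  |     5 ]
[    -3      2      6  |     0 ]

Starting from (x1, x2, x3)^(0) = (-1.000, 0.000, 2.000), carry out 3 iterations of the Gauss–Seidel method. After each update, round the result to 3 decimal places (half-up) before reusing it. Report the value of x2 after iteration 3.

0.780

Iteration 1:
  x1 = (-4 - (-2)·0.000 - (-3)·2.000) / (9) = 0.222
  x2 = (5 - (-1)·0.222 - (-2)·2.000) / (5) = 1.844
  x3 = (0 - (-3)·0.222 - (2)·1.844) / (6) = -0.504
Iteration 2:
  x1 = (-4 - (-2)·1.844 - (-3)·-0.504) / (9) = -0.203
  x2 = (5 - (-1)·-0.203 - (-2)·-0.504) / (5) = 0.758
  x3 = (0 - (-3)·-0.203 - (2)·0.758) / (6) = -0.354
Iteration 3:
  x1 = (-4 - (-2)·0.758 - (-3)·-0.354) / (9) = -0.394
  x2 = (5 - (-1)·-0.394 - (-2)·-0.354) / (5) = 0.780
  x3 = (0 - (-3)·-0.394 - (2)·0.780) / (6) = -0.457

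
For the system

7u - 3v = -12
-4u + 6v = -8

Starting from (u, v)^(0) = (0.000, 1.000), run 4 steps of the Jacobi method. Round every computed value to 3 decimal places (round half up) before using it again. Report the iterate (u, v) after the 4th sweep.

Iteration 1:
  u = (-12 - (-3)·1.000) / (7) = -1.286
  v = (-8 - (-4)·0.000) / (6) = -1.333
Iteration 2:
  u = (-12 - (-3)·-1.333) / (7) = -2.286
  v = (-8 - (-4)·-1.286) / (6) = -2.191
Iteration 3:
  u = (-12 - (-3)·-2.191) / (7) = -2.653
  v = (-8 - (-4)·-2.286) / (6) = -2.857
Iteration 4:
  u = (-12 - (-3)·-2.857) / (7) = -2.939
  v = (-8 - (-4)·-2.653) / (6) = -3.102

(-2.939, -3.102)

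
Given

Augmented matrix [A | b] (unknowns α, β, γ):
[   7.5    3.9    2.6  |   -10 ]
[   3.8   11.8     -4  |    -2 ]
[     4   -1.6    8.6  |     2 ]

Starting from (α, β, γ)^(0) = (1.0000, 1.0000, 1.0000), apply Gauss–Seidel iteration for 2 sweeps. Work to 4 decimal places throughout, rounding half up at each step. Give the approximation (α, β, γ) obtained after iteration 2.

(-2.2819, 1.0464, 1.4886)

Iteration 1:
  α = (-10 - (3.9)·1.0000 - (2.6)·1.0000) / (7.5) = -2.2000
  β = (-2 - (3.8)·-2.2000 - (-4)·1.0000) / (11.8) = 0.8780
  γ = (2 - (4)·-2.2000 - (-1.6)·0.8780) / (8.6) = 1.4192
Iteration 2:
  α = (-10 - (3.9)·0.8780 - (2.6)·1.4192) / (7.5) = -2.2819
  β = (-2 - (3.8)·-2.2819 - (-4)·1.4192) / (11.8) = 1.0464
  γ = (2 - (4)·-2.2819 - (-1.6)·1.0464) / (8.6) = 1.4886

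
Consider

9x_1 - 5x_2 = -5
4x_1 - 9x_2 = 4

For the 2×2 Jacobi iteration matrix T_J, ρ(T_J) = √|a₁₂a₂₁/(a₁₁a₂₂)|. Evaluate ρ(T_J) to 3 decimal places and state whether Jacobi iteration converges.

0.497

a₁₂a₂₁/(a₁₁a₂₂) = (-5)·(4) / ((9)·(-9)) = 0.246914
ρ = √|0.246914| = √0.246914 = 0.497
ρ < 1, so Jacobi converges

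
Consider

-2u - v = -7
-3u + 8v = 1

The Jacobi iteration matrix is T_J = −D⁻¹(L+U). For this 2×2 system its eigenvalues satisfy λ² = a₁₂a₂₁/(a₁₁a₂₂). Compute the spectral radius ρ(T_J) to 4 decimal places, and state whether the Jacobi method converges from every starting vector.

a₁₂a₂₁/(a₁₁a₂₂) = (-1)·(-3) / ((-2)·(8)) = -0.187500
ρ = √|-0.187500| = √0.187500 = 0.4330
ρ < 1, so Jacobi converges

0.4330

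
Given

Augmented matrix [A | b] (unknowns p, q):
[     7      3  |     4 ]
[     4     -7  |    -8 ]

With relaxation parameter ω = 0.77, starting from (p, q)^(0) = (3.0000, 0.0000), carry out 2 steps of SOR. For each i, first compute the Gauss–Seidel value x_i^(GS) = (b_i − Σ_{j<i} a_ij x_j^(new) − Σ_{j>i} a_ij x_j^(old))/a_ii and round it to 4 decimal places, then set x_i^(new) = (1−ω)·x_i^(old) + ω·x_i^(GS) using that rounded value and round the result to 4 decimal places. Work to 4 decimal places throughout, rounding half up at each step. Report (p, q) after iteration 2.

(0.2454, 1.3047)

Iteration 1:
  p: GS value = (4 - (3)·0.0000) / (7) = 0.5714;  p ← (1−ω)·3.0000 + ω·0.5714 = 1.1300
  q: GS value = (-8 - (4)·1.1300) / (-7) = 1.7886;  q ← (1−ω)·0.0000 + ω·1.7886 = 1.3772
Iteration 2:
  p: GS value = (4 - (3)·1.3772) / (7) = -0.0188;  p ← (1−ω)·1.1300 + ω·-0.0188 = 0.2454
  q: GS value = (-8 - (4)·0.2454) / (-7) = 1.2831;  q ← (1−ω)·1.3772 + ω·1.2831 = 1.3047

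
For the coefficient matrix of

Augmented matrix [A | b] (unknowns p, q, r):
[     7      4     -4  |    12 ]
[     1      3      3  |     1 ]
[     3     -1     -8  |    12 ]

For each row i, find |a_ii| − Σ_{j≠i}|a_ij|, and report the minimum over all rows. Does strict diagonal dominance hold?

-1

row 1: |7| − (4+4) = -1
row 2: |3| − (1+3) = -1
row 3: |-8| − (3+1) = 4
minimum over rows = -1 → not strictly diagonally dominant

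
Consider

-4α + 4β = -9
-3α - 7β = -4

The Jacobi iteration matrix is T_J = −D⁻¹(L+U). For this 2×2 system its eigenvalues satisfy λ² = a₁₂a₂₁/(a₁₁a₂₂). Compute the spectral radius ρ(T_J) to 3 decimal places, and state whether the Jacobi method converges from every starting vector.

a₁₂a₂₁/(a₁₁a₂₂) = (4)·(-3) / ((-4)·(-7)) = -0.428571
ρ = √|-0.428571| = √0.428571 = 0.655
ρ < 1, so Jacobi converges

0.655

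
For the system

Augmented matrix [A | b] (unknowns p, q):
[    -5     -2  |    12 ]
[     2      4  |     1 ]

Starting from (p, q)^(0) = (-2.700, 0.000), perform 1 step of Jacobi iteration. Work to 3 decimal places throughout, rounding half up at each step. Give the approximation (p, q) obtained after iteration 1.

Iteration 1:
  p = (12 - (-2)·0.000) / (-5) = -2.400
  q = (1 - (2)·-2.700) / (4) = 1.600

(-2.400, 1.600)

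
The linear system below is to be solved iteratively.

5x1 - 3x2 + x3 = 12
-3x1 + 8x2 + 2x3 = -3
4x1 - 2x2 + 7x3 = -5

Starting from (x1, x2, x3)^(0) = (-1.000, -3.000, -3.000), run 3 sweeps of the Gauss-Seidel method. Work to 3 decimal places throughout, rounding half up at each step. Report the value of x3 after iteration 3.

-2.286

Iteration 1:
  x1 = (12 - (-3)·-3.000 - (1)·-3.000) / (5) = 1.200
  x2 = (-3 - (-3)·1.200 - (2)·-3.000) / (8) = 0.825
  x3 = (-5 - (4)·1.200 - (-2)·0.825) / (7) = -1.164
Iteration 2:
  x1 = (12 - (-3)·0.825 - (1)·-1.164) / (5) = 3.128
  x2 = (-3 - (-3)·3.128 - (2)·-1.164) / (8) = 1.089
  x3 = (-5 - (4)·3.128 - (-2)·1.089) / (7) = -2.191
Iteration 3:
  x1 = (12 - (-3)·1.089 - (1)·-2.191) / (5) = 3.492
  x2 = (-3 - (-3)·3.492 - (2)·-2.191) / (8) = 1.482
  x3 = (-5 - (4)·3.492 - (-2)·1.482) / (7) = -2.286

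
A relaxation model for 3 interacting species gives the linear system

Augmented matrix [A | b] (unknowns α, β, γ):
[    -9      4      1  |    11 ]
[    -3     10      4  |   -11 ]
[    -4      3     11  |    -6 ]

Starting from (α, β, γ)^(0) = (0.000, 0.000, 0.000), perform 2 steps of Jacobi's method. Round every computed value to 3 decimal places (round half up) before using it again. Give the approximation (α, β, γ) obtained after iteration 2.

(-1.772, -1.249, -0.690)

Iteration 1:
  α = (11 - (4)·0.000 - (1)·0.000) / (-9) = -1.222
  β = (-11 - (-3)·0.000 - (4)·0.000) / (10) = -1.100
  γ = (-6 - (-4)·0.000 - (3)·0.000) / (11) = -0.545
Iteration 2:
  α = (11 - (4)·-1.100 - (1)·-0.545) / (-9) = -1.772
  β = (-11 - (-3)·-1.222 - (4)·-0.545) / (10) = -1.249
  γ = (-6 - (-4)·-1.222 - (3)·-1.100) / (11) = -0.690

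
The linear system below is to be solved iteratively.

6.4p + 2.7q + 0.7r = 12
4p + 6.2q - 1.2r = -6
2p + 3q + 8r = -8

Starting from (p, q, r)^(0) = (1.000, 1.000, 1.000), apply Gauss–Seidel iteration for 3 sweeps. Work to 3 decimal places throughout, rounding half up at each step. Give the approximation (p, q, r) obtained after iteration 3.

Iteration 1:
  p = (12 - (2.7)·1.000 - (0.7)·1.000) / (6.4) = 1.344
  q = (-6 - (4)·1.344 - (-1.2)·1.000) / (6.2) = -1.641
  r = (-8 - (2)·1.344 - (3)·-1.641) / (8) = -0.721
Iteration 2:
  p = (12 - (2.7)·-1.641 - (0.7)·-0.721) / (6.4) = 2.646
  q = (-6 - (4)·2.646 - (-1.2)·-0.721) / (6.2) = -2.814
  r = (-8 - (2)·2.646 - (3)·-2.814) / (8) = -0.606
Iteration 3:
  p = (12 - (2.7)·-2.814 - (0.7)·-0.606) / (6.4) = 3.128
  q = (-6 - (4)·3.128 - (-1.2)·-0.606) / (6.2) = -3.103
  r = (-8 - (2)·3.128 - (3)·-3.103) / (8) = -0.618

(3.128, -3.103, -0.618)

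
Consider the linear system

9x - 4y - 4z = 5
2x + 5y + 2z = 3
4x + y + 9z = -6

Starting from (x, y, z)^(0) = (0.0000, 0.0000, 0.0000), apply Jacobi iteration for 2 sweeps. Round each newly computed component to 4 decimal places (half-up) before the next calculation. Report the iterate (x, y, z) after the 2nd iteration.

Iteration 1:
  x = (5 - (-4)·0.0000 - (-4)·0.0000) / (9) = 0.5556
  y = (3 - (2)·0.0000 - (2)·0.0000) / (5) = 0.6000
  z = (-6 - (4)·0.0000 - (1)·0.0000) / (9) = -0.6667
Iteration 2:
  x = (5 - (-4)·0.6000 - (-4)·-0.6667) / (9) = 0.5259
  y = (3 - (2)·0.5556 - (2)·-0.6667) / (5) = 0.6444
  z = (-6 - (4)·0.5556 - (1)·0.6000) / (9) = -0.9803

(0.5259, 0.6444, -0.9803)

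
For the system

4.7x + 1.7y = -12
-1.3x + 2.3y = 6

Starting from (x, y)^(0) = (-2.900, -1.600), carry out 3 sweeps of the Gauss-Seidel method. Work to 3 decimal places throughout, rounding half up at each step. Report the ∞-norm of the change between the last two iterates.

0.229

Iteration 1:
  x = (-12 - (1.7)·-1.600) / (4.7) = -1.974
  y = (6 - (-1.3)·-1.974) / (2.3) = 1.493
Iteration 2:
  x = (-12 - (1.7)·1.493) / (4.7) = -3.093
  y = (6 - (-1.3)·-3.093) / (2.3) = 0.860
Iteration 3:
  x = (-12 - (1.7)·0.860) / (4.7) = -2.864
  y = (6 - (-1.3)·-2.864) / (2.3) = 0.990
Change: (0.229, 0.130) → max |·| = 0.229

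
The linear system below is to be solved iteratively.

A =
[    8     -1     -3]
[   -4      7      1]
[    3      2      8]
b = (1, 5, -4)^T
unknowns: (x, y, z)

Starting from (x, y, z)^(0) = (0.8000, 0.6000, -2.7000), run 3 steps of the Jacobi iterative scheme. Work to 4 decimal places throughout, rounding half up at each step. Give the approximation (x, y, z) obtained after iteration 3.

Iteration 1:
  x = (1 - (-1)·0.6000 - (-3)·-2.7000) / (8) = -0.8125
  y = (5 - (-4)·0.8000 - (1)·-2.7000) / (7) = 1.5571
  z = (-4 - (3)·0.8000 - (2)·0.6000) / (8) = -0.9500
Iteration 2:
  x = (1 - (-1)·1.5571 - (-3)·-0.9500) / (8) = -0.0366
  y = (5 - (-4)·-0.8125 - (1)·-0.9500) / (7) = 0.3857
  z = (-4 - (3)·-0.8125 - (2)·1.5571) / (8) = -0.5846
Iteration 3:
  x = (1 - (-1)·0.3857 - (-3)·-0.5846) / (8) = -0.0460
  y = (5 - (-4)·-0.0366 - (1)·-0.5846) / (7) = 0.7769
  z = (-4 - (3)·-0.0366 - (2)·0.3857) / (8) = -0.5827

(-0.0460, 0.7769, -0.5827)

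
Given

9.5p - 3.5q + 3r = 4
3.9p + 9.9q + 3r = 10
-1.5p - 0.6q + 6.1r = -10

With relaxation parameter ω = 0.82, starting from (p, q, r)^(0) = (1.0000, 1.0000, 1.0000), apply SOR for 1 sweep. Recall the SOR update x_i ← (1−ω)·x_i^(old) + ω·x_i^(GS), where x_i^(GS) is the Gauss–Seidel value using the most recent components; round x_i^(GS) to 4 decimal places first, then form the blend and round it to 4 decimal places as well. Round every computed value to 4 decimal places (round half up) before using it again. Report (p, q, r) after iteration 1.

(0.5684, 0.5762, -1.0032)

Iteration 1:
  p: GS value = (4 - (-3.5)·1.0000 - (3)·1.0000) / (9.5) = 0.4737;  p ← (1−ω)·1.0000 + ω·0.4737 = 0.5684
  q: GS value = (10 - (3.9)·0.5684 - (3)·1.0000) / (9.9) = 0.4832;  q ← (1−ω)·1.0000 + ω·0.4832 = 0.5762
  r: GS value = (-10 - (-1.5)·0.5684 - (-0.6)·0.5762) / (6.1) = -1.4429;  r ← (1−ω)·1.0000 + ω·-1.4429 = -1.0032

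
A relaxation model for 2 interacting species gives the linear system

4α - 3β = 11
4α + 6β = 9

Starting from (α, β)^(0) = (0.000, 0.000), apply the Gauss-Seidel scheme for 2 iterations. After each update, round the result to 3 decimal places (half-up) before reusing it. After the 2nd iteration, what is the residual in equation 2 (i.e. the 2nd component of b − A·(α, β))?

Iteration 1:
  α = (11 - (-3)·0.000) / (4) = 2.750
  β = (9 - (4)·2.750) / (6) = -0.333
Iteration 2:
  α = (11 - (-3)·-0.333) / (4) = 2.500
  β = (9 - (4)·2.500) / (6) = -0.167
Residual b − A·x = (0.499, 0.002)

0.002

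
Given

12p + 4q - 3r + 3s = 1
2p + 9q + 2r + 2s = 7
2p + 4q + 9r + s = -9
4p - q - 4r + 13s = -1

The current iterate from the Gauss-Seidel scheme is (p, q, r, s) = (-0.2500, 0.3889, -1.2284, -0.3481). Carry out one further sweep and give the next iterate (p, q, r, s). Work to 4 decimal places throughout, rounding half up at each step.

(-0.2664, 1.1873, -1.4298, -0.3436)

One sweep:
  p = (1 - (4)·0.3889 - (-3)·-1.2284 - (3)·-0.3481) / (12) = -0.2664
  q = (7 - (2)·-0.2664 - (2)·-1.2284 - (2)·-0.3481) / (9) = 1.1873
  r = (-9 - (2)·-0.2664 - (4)·1.1873 - (1)·-0.3481) / (9) = -1.4298
  s = (-1 - (4)·-0.2664 - (-1)·1.1873 - (-4)·-1.4298) / (13) = -0.3436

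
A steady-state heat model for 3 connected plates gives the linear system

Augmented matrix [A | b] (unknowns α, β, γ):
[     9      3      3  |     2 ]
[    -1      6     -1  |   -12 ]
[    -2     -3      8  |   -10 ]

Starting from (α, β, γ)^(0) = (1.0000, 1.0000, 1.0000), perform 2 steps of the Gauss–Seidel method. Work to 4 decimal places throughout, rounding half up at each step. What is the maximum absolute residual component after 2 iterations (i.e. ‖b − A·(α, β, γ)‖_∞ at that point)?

Iteration 1:
  α = (2 - (3)·1.0000 - (3)·1.0000) / (9) = -0.4444
  β = (-12 - (-1)·-0.4444 - (-1)·1.0000) / (6) = -1.9074
  γ = (-10 - (-2)·-0.4444 - (-3)·-1.9074) / (8) = -2.0764
Iteration 2:
  α = (2 - (3)·-1.9074 - (3)·-2.0764) / (9) = 1.5502
  β = (-12 - (-1)·1.5502 - (-1)·-2.0764) / (6) = -2.0877
  γ = (-10 - (-2)·1.5502 - (-3)·-2.0877) / (8) = -1.6453
Residual b − A·x = (-0.7528, 0.4311, -0.0003); ∞-norm = 0.7528

0.7528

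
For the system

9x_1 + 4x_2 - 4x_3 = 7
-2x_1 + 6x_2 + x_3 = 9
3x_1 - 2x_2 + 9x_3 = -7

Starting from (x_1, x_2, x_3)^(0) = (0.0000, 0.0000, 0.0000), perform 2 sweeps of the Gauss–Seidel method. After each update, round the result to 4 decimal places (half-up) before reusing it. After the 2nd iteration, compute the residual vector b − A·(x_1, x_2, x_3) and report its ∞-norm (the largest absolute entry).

Iteration 1:
  x_1 = (7 - (4)·0.0000 - (-4)·0.0000) / (9) = 0.7778
  x_2 = (9 - (-2)·0.7778 - (1)·0.0000) / (6) = 1.7593
  x_3 = (-7 - (3)·0.7778 - (-2)·1.7593) / (9) = -0.6461
Iteration 2:
  x_1 = (7 - (4)·1.7593 - (-4)·-0.6461) / (9) = -0.2913
  x_2 = (9 - (-2)·-0.2913 - (1)·-0.6461) / (6) = 1.5106
  x_3 = (-7 - (3)·-0.2913 - (-2)·1.5106) / (9) = -0.3450
Residual b − A·x = (2.1993, -0.3012, 0.0001); ∞-norm = 2.1993

2.1993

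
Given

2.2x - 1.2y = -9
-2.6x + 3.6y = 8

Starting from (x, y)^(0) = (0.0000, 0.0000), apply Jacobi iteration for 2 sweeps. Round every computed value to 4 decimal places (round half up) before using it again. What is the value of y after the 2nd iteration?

Iteration 1:
  x = (-9 - (-1.2)·0.0000) / (2.2) = -4.0909
  y = (8 - (-2.6)·0.0000) / (3.6) = 2.2222
Iteration 2:
  x = (-9 - (-1.2)·2.2222) / (2.2) = -2.8788
  y = (8 - (-2.6)·-4.0909) / (3.6) = -0.7323

-0.7323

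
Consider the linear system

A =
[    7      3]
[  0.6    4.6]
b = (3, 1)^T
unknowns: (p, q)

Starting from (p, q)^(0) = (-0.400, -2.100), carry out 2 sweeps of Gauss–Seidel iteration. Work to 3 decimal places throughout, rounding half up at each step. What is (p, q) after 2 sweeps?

(0.410, 0.164)

Iteration 1:
  p = (3 - (3)·-2.100) / (7) = 1.329
  q = (1 - (0.6)·1.329) / (4.6) = 0.044
Iteration 2:
  p = (3 - (3)·0.044) / (7) = 0.410
  q = (1 - (0.6)·0.410) / (4.6) = 0.164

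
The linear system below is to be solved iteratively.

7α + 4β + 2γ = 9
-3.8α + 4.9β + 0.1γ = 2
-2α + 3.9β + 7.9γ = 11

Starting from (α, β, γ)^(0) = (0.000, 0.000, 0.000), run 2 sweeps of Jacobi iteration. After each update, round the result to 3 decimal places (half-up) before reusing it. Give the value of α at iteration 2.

0.655

Iteration 1:
  α = (9 - (4)·0.000 - (2)·0.000) / (7) = 1.286
  β = (2 - (-3.8)·0.000 - (0.1)·0.000) / (4.9) = 0.408
  γ = (11 - (-2)·0.000 - (3.9)·0.000) / (7.9) = 1.392
Iteration 2:
  α = (9 - (4)·0.408 - (2)·1.392) / (7) = 0.655
  β = (2 - (-3.8)·1.286 - (0.1)·1.392) / (4.9) = 1.377
  γ = (11 - (-2)·1.286 - (3.9)·0.408) / (7.9) = 1.517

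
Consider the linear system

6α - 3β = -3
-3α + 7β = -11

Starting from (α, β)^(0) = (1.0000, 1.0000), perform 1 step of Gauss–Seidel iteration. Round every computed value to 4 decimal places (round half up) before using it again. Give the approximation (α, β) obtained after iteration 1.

Iteration 1:
  α = (-3 - (-3)·1.0000) / (6) = 0.0000
  β = (-11 - (-3)·0.0000) / (7) = -1.5714

(0.0000, -1.5714)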